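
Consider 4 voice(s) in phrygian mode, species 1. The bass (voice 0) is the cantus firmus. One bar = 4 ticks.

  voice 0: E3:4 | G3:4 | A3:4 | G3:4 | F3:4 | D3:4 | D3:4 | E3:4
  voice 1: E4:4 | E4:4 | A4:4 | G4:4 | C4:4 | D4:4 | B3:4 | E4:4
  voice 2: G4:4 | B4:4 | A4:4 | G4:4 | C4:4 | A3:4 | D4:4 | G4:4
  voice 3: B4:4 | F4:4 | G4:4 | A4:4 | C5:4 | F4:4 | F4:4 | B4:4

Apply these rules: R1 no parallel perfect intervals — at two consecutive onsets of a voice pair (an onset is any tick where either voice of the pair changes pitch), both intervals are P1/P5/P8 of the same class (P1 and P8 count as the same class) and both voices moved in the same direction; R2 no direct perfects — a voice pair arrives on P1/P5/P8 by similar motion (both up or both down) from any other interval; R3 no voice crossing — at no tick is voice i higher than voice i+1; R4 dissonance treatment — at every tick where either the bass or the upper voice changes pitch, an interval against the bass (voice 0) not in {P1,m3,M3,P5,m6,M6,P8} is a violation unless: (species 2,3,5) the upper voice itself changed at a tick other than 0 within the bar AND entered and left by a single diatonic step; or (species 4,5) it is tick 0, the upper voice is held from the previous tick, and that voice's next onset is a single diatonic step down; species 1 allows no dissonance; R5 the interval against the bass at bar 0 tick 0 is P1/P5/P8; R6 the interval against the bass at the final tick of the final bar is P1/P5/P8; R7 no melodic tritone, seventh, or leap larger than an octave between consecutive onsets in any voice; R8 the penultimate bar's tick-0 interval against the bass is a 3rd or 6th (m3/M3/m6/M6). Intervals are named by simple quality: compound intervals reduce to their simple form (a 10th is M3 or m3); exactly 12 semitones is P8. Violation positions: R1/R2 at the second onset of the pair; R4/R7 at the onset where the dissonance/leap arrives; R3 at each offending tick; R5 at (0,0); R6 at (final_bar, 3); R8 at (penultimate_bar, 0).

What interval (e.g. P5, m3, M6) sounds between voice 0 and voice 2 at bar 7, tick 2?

m3

voice 0=E3 voice 2=G4 -> m3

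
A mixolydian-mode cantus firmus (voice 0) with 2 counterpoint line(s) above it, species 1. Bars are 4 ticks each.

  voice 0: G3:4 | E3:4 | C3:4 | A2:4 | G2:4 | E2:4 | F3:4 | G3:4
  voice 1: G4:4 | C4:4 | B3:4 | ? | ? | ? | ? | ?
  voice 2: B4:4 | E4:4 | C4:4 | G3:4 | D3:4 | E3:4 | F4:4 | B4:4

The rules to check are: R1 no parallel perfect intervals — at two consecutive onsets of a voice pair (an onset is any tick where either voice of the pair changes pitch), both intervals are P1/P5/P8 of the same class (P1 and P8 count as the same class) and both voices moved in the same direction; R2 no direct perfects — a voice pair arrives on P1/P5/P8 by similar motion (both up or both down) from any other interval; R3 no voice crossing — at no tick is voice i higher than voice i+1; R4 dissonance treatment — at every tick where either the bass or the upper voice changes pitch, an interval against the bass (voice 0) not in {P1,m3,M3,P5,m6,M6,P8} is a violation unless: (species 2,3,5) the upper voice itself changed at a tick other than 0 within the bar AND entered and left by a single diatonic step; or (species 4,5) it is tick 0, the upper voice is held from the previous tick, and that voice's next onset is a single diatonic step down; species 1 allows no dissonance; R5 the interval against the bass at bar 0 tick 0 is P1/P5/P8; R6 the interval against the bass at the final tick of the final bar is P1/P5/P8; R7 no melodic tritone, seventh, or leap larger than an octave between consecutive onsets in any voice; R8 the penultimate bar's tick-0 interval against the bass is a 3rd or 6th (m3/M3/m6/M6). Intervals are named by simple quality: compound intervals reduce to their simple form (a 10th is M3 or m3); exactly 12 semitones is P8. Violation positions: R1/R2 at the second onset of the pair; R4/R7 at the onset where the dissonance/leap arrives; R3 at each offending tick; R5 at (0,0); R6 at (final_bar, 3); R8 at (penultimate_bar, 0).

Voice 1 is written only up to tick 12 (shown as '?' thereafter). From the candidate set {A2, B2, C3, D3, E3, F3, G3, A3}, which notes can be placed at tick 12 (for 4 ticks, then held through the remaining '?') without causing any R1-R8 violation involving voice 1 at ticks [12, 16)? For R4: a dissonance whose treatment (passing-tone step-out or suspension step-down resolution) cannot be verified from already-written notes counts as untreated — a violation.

A2: violates R2,R7
B2: violates R4
C3: violates R2,R7
D3: violates R4
E3: violates R2
F3: violates R7
G3: violates R2,R4
A3: violates R2,R3

{}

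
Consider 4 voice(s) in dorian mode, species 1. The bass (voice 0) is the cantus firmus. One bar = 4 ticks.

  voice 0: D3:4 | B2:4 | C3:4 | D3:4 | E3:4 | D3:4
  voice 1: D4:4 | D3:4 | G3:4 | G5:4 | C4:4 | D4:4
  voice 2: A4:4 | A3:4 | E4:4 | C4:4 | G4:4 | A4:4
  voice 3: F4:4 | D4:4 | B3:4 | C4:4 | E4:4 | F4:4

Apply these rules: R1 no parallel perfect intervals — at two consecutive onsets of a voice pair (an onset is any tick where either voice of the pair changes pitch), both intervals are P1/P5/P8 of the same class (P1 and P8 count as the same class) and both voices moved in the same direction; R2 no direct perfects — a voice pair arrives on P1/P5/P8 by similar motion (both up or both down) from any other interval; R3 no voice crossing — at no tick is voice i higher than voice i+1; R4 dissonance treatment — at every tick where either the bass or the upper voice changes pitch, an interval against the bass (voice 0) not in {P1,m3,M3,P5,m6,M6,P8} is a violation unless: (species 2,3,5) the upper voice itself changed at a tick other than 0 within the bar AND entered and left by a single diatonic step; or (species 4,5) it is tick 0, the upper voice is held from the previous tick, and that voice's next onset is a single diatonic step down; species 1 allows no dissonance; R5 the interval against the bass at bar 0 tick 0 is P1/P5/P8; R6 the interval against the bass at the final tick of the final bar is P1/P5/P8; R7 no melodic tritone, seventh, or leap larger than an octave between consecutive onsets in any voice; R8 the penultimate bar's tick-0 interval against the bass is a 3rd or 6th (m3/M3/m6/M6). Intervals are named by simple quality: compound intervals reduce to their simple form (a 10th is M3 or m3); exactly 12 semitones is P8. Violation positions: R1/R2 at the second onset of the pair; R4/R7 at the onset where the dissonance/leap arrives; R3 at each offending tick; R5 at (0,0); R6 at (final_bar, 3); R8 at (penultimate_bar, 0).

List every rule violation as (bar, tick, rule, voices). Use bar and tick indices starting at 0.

(0, 0, R3, (2, 3))
(0, 0, R5, (0, 3))
(0, 1, R3, (2, 3))
(0, 2, R3, (2, 3))
(0, 3, R3, (2, 3))
(1, 0, R1, (1, 2))
(1, 0, R2, (1, 3))
(1, 0, R4, (0, 2))
(2, 0, R2, (0, 1))
(2, 0, R3, (2, 3))
(2, 0, R4, (0, 3))
(2, 1, R3, (2, 3))
(2, 2, R3, (2, 3))
(2, 3, R3, (2, 3))
(3, 0, R2, (1, 3))
(3, 0, R3, (1, 2))
(3, 0, R4, (0, 1))
(3, 0, R4, (0, 2))
(3, 0, R4, (0, 3))
(3, 0, R7, (1,))
(3, 1, R3, (1, 2))
(3, 2, R3, (1, 2))
(3, 3, R3, (1, 2))
(4, 0, R2, (0, 3))
(4, 0, R3, (2, 3))
(4, 0, R7, (1,))
(4, 0, R8, (0, 3))
(4, 1, R3, (2, 3))
(4, 2, R3, (2, 3))
(4, 3, R3, (2, 3))
(5, 0, R1, (1, 2))
(5, 0, R3, (2, 3))
(5, 1, R3, (2, 3))
(5, 2, R3, (2, 3))
(5, 3, R3, (2, 3))
(5, 3, R6, (0, 3))

bar 0: v0=D3 v1=D4 v2=A4 v3=F4 downbeat m3
bar 1: v0=B2 v1=D3 v2=A3 v3=D4 downbeat m3
bar 2: v0=C3 v1=G3 v2=E4 v3=B3 downbeat M7
bar 3: v0=D3 v1=G5 v2=C4 v3=C4 downbeat m7
bar 4: v0=E3 v1=C4 v2=G4 v3=E4 downbeat P8
bar 5: v0=D3 v1=D4 v2=A4 v3=F4 downbeat m3
  -> R3 @ bar 0 tick 0 v(2, 3): A4 above F4
  -> R5 @ bar 0 tick 0 v(0, 3): opens on m3
  -> R3 @ bar 0 tick 1 v(2, 3): A4 above F4
  -> R3 @ bar 0 tick 2 v(2, 3): A4 above F4
  -> R3 @ bar 0 tick 3 v(2, 3): A4 above F4
  -> R1 @ bar 1 tick 0 v(1, 2): D4/A4 P5 -> D3/A3 P5 similar
  -> R2 @ bar 1 tick 0 v(1, 3): D4/F4 m3 -> D3/D4 P8 similar
  -> R4 @ bar 1 tick 0 v(0, 2): B2/A3 m7 untreated
  -> R2 @ bar 2 tick 0 v(0, 1): B2/D3 m3 -> C3/G3 P5 similar
  -> R3 @ bar 2 tick 0 v(2, 3): E4 above B3
  -> R4 @ bar 2 tick 0 v(0, 3): C3/B3 M7 untreated
  -> R3 @ bar 2 tick 1 v(2, 3): E4 above B3
  -> R3 @ bar 2 tick 2 v(2, 3): E4 above B3
  -> R3 @ bar 2 tick 3 v(2, 3): E4 above B3
  -> R2 @ bar 3 tick 0 v(1, 3): G3/B3 M3 -> G5/C4 P5 similar
  -> R3 @ bar 3 tick 0 v(1, 2): G5 above C4
  -> R4 @ bar 3 tick 0 v(0, 1): D3/G5 P4 untreated
  -> R4 @ bar 3 tick 0 v(0, 2): D3/C4 m7 untreated
  -> R4 @ bar 3 tick 0 v(0, 3): D3/C4 m7 untreated
  -> R7 @ bar 3 tick 0 v(1,): G3->G5 leap 24st
  -> R3 @ bar 3 tick 1 v(1, 2): G5 above C4
  -> R3 @ bar 3 tick 2 v(1, 2): G5 above C4
  -> R3 @ bar 3 tick 3 v(1, 2): G5 above C4
  -> R2 @ bar 4 tick 0 v(0, 3): D3/C4 m7 -> E3/E4 P8 similar
  -> R3 @ bar 4 tick 0 v(2, 3): G4 above E4
  -> R7 @ bar 4 tick 0 v(1,): G5->C4 leap 19st
  -> R8 @ bar 4 tick 0 v(0, 3): penult P8 not 3rd/6th
  -> R3 @ bar 4 tick 1 v(2, 3): G4 above E4
  -> R3 @ bar 4 tick 2 v(2, 3): G4 above E4
  -> R3 @ bar 4 tick 3 v(2, 3): G4 above E4
  -> R1 @ bar 5 tick 0 v(1, 2): C4/G4 P5 -> D4/A4 P5 similar
  -> R3 @ bar 5 tick 0 v(2, 3): A4 above F4
  -> R3 @ bar 5 tick 1 v(2, 3): A4 above F4
  -> R3 @ bar 5 tick 2 v(2, 3): A4 above F4
  -> R3 @ bar 5 tick 3 v(2, 3): A4 above F4
  -> R6 @ bar 5 tick 3 v(0, 3): closes on m3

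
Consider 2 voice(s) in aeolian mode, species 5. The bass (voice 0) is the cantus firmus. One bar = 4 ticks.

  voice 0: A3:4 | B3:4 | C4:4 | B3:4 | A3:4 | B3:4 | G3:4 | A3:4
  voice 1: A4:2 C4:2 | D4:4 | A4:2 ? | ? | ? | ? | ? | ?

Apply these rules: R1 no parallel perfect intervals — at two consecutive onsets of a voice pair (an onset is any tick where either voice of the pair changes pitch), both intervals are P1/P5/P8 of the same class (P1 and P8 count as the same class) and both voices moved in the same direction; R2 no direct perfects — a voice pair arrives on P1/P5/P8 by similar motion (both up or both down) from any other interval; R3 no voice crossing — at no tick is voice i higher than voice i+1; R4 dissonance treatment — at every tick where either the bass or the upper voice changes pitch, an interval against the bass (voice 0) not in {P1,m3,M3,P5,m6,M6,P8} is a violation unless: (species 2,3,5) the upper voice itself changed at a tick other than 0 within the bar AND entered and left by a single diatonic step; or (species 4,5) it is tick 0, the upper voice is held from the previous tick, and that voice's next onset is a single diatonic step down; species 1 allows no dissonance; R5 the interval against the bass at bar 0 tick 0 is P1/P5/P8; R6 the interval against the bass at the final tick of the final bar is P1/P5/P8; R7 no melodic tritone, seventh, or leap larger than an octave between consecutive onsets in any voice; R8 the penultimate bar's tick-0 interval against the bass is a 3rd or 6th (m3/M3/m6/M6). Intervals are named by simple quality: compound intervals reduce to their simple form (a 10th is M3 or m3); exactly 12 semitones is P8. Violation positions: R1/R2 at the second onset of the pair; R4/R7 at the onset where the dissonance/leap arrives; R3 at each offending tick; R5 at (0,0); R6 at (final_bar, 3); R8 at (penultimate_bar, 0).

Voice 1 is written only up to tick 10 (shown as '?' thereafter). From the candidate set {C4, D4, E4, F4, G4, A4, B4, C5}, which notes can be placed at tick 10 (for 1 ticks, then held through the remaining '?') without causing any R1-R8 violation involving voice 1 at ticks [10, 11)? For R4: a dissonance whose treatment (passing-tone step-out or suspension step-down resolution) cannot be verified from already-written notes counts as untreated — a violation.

{A4, C4, C5, E4, G4}

C4: legal
D4: violates R4
E4: legal
F4: violates R4
G4: legal
A4: legal
B4: violates R4
C5: legal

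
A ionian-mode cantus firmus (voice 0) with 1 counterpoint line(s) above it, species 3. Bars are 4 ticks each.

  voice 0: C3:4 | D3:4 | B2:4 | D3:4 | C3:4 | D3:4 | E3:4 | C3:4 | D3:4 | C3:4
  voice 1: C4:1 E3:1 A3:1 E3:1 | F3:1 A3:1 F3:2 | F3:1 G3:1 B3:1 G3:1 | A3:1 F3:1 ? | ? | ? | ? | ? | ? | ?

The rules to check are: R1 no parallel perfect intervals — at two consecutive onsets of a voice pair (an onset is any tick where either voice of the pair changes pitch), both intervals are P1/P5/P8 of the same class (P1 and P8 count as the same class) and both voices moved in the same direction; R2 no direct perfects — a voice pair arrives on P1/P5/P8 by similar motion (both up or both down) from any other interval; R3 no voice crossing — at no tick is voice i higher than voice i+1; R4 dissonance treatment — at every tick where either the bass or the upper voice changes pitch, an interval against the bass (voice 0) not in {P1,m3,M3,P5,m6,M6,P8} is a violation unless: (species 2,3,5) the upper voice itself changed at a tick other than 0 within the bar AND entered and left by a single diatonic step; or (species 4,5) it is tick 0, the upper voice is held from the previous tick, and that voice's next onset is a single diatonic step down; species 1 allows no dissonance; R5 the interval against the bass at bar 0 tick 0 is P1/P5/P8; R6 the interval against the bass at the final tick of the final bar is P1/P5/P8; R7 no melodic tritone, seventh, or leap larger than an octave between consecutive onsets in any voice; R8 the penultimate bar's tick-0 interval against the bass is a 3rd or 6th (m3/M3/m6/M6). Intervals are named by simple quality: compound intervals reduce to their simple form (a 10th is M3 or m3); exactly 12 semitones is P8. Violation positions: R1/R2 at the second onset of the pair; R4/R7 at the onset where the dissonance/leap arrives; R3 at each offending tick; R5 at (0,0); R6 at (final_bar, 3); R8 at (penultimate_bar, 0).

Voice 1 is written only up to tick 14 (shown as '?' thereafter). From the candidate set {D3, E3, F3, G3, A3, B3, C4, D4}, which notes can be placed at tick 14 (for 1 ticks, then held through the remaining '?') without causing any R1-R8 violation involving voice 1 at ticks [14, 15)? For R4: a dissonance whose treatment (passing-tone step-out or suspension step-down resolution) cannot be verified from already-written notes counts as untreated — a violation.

{A3, D3, D4, F3}

D3: legal
E3: violates R4
F3: legal
G3: violates R4
A3: legal
B3: violates R7
C4: violates R4
D4: legal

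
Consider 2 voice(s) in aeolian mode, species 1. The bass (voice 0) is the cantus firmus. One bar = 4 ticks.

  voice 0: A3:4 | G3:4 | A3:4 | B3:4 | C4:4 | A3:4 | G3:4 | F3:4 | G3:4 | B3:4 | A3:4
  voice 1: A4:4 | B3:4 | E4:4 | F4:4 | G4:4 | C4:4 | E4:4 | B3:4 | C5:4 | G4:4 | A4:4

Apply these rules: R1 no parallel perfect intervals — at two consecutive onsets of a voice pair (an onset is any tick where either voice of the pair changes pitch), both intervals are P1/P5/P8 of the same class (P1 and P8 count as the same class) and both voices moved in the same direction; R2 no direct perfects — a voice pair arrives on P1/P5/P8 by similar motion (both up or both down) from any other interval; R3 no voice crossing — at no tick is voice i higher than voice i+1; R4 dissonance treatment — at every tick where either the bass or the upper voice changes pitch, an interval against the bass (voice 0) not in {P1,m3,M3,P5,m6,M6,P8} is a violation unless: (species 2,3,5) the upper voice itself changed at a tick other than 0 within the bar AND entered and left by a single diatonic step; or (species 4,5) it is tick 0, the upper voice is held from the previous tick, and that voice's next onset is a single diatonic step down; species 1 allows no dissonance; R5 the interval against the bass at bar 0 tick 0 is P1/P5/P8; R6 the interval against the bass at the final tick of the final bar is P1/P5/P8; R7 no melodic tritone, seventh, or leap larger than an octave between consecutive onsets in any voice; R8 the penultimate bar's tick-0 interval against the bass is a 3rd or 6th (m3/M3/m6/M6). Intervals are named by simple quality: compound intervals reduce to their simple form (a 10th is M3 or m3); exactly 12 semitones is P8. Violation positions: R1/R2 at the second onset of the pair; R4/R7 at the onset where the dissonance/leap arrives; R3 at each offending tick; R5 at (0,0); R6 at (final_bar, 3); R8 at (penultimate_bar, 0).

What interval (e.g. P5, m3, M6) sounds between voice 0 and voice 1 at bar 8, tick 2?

voice 0=G3 voice 1=C5 -> P4

P4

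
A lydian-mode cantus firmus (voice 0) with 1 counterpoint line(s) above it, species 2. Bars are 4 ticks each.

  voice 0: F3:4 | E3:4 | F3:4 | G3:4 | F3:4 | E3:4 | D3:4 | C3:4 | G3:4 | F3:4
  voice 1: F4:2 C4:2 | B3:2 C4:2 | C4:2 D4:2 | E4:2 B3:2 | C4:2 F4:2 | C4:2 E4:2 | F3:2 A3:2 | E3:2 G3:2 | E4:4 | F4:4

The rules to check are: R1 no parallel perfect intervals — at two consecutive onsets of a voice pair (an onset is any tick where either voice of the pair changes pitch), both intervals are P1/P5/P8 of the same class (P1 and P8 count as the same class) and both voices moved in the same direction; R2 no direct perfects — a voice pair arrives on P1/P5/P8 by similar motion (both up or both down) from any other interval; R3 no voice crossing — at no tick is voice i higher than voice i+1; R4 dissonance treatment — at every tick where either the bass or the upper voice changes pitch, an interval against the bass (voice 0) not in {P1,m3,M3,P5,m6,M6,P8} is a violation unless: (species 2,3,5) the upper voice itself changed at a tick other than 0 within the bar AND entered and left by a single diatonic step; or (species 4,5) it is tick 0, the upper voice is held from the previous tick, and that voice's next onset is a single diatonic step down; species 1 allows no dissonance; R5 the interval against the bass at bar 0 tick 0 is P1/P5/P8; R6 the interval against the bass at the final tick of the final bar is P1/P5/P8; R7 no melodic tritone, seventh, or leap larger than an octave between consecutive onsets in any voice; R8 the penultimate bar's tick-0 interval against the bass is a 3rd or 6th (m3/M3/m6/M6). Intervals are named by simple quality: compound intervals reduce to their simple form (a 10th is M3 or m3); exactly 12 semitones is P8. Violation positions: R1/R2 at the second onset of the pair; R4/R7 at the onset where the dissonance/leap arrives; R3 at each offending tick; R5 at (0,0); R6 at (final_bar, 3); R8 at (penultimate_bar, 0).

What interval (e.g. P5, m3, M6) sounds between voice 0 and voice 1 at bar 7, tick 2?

voice 0=C3 voice 1=G3 -> P5

P5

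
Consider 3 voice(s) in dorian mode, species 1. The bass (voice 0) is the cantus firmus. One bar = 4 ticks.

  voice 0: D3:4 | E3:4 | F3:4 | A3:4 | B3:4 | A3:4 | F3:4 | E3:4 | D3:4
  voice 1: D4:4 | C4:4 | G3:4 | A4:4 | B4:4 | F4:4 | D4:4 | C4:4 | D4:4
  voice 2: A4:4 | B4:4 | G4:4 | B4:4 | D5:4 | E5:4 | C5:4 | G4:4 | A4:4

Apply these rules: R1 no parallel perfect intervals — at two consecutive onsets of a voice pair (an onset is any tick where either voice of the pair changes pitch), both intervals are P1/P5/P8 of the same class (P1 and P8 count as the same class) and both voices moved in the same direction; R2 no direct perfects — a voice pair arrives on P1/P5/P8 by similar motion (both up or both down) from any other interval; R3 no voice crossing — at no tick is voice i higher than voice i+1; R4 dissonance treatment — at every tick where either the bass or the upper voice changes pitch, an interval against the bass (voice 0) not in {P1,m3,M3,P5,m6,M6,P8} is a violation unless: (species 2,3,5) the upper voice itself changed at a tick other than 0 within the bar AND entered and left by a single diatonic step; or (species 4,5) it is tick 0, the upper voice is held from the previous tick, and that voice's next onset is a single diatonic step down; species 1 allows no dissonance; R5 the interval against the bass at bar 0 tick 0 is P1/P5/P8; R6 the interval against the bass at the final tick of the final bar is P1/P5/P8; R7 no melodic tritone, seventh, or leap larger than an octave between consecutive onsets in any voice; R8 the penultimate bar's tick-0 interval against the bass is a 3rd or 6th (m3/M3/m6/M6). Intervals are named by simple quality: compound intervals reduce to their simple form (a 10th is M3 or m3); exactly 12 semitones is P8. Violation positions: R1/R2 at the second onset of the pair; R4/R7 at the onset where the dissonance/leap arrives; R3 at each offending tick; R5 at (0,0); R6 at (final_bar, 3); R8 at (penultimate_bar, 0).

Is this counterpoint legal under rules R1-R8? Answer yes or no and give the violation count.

No (12 violations)

bar 0: v0=D3 v1=D4 v2=A4 (P5)
bar 1: v0=E3 v1=C4 v2=B4 (P5)
bar 2: v0=F3 v1=G3 v2=G4 (M2)
bar 3: v0=A3 v1=A4 v2=B4 (M2)
bar 4: v0=B3 v1=B4 v2=D5 (m3)
bar 5: v0=A3 v1=F4 v2=E5 (P5)
bar 6: v0=F3 v1=D4 v2=C5 (P5)
bar 7: v0=E3 v1=C4 v2=G4 (m3)
bar 8: v0=D3 v1=D4 v2=A4 (P5)
  R1 @ bar1.0: D3/A4 P5 -> E3/B4 P5 similar
  R2 @ bar2.0: C4/B4 M7 -> G3/G4 P8 similar
  R4 @ bar2.0: F3/G3 M2 untreated
  R4 @ bar2.0: F3/G4 M2 untreated
  R2 @ bar3.0: F3/G3 M2 -> A3/A4 P8 similar
  R4 @ bar3.0: A3/B4 M2 untreated
  R7 @ bar3.0: G3->A4 leap 14st
  R1 @ bar4.0: A3/A4 P8 -> B3/B4 P8 similar
  R7 @ bar5.0: B4->F4 leap 6st
  R1 @ bar6.0: A3/E5 P5 -> F3/C5 P5 similar
  R2 @ bar7.0: D4/C5 m7 -> C4/G4 P5 similar
  R1 @ bar8.0: C4/G4 P5 -> D4/A4 P5 similar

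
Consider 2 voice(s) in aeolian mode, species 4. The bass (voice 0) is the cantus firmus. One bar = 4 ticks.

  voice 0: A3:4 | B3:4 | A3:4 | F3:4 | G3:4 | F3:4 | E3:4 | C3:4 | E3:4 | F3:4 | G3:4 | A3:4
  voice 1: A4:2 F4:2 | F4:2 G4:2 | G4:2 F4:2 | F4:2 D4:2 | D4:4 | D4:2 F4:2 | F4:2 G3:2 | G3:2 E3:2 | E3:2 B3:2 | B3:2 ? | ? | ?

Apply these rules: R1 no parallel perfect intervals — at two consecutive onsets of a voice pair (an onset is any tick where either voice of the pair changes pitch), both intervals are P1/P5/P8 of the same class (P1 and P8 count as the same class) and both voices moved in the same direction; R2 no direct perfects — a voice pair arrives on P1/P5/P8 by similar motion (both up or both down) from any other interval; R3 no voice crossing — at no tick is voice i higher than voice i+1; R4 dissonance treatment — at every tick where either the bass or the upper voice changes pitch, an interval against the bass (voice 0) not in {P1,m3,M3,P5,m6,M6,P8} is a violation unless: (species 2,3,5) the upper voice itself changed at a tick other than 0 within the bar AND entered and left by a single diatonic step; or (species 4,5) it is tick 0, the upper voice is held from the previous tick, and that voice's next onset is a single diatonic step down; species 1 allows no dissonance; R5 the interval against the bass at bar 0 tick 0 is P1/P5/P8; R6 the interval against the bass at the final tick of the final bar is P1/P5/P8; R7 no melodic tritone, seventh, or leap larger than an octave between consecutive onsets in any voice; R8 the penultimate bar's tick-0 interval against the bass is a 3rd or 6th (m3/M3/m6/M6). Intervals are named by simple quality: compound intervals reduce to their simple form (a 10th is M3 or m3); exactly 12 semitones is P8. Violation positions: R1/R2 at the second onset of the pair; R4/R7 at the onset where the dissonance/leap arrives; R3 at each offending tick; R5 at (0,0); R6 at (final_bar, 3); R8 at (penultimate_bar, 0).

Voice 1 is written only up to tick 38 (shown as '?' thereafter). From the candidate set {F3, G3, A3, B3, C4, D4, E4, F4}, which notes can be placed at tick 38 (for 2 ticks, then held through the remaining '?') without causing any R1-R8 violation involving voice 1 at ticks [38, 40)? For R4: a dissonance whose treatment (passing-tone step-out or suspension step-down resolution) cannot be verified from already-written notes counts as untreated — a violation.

F3: violates R7
G3: violates R4
A3: legal
B3: legal
C4: legal
D4: legal
E4: violates R4
F4: violates R7

{A3, B3, C4, D4}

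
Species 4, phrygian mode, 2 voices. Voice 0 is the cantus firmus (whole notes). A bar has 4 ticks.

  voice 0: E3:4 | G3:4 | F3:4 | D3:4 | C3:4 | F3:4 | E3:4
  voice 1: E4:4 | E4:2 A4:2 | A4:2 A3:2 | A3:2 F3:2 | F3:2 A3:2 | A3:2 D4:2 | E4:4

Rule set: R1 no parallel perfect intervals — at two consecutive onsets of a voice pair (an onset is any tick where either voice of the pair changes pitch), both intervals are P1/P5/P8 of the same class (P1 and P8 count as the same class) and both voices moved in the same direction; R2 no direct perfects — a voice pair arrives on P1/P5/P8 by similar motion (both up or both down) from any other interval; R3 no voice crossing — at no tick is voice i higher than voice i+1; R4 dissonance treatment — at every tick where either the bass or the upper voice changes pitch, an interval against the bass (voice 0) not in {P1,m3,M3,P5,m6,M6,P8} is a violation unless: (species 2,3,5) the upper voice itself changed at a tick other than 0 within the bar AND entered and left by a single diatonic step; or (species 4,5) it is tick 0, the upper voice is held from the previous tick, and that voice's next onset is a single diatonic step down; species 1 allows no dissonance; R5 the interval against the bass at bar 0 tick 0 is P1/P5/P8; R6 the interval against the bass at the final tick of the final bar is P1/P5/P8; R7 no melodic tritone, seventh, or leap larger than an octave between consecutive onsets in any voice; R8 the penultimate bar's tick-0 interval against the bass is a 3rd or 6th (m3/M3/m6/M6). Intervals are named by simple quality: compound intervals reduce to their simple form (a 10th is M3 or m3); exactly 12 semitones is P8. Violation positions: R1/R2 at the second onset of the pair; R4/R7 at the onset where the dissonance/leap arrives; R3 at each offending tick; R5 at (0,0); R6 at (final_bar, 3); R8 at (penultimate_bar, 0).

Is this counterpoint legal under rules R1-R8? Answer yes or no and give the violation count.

No (2 violations)

bar 0: v0=E3 v1=E4 (P8)
bar 1: v0=G3 v1=E4 (M6)
bar 2: v0=F3 v1=A4 (M3)
bar 3: v0=D3 v1=A3 (P5)
bar 4: v0=C3 v1=F3 (P4)
bar 5: v0=F3 v1=A3 (M3)
bar 6: v0=E3 v1=E4 (P8)
  R4 @ bar1.2: G3/A4 M2 untreated
  R4 @ bar4.0: C3/F3 P4 untreated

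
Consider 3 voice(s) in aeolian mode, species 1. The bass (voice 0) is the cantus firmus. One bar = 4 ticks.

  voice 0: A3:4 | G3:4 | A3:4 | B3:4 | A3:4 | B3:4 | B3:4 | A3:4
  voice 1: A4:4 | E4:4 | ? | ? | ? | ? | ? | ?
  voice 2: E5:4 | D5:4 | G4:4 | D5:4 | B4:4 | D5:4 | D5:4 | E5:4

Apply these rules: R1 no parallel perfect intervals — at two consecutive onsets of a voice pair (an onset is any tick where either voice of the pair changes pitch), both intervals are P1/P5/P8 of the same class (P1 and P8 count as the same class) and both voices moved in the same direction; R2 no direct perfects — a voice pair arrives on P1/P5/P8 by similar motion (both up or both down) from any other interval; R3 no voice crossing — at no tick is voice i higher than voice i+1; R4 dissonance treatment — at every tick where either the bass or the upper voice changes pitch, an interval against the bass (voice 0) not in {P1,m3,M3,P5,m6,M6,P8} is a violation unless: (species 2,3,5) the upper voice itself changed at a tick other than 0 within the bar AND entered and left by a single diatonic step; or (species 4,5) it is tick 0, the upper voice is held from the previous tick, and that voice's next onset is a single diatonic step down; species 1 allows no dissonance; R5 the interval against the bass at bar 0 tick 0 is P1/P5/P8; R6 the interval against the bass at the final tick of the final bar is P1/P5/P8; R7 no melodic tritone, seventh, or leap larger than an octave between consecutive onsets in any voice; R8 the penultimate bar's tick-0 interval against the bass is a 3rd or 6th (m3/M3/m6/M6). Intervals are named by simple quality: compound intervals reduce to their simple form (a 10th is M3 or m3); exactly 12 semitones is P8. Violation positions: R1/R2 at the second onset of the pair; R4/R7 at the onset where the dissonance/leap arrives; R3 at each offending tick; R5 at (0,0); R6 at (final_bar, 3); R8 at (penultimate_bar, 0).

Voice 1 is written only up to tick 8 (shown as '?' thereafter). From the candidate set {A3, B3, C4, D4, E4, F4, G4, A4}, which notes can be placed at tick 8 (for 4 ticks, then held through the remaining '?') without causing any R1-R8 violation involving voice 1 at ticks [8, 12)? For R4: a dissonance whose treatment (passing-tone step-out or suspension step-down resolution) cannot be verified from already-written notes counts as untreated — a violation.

A3: legal
B3: violates R4
C4: violates R2
D4: violates R4
E4: legal
F4: legal
G4: violates R4
A4: violates R2,R3

{A3, E4, F4}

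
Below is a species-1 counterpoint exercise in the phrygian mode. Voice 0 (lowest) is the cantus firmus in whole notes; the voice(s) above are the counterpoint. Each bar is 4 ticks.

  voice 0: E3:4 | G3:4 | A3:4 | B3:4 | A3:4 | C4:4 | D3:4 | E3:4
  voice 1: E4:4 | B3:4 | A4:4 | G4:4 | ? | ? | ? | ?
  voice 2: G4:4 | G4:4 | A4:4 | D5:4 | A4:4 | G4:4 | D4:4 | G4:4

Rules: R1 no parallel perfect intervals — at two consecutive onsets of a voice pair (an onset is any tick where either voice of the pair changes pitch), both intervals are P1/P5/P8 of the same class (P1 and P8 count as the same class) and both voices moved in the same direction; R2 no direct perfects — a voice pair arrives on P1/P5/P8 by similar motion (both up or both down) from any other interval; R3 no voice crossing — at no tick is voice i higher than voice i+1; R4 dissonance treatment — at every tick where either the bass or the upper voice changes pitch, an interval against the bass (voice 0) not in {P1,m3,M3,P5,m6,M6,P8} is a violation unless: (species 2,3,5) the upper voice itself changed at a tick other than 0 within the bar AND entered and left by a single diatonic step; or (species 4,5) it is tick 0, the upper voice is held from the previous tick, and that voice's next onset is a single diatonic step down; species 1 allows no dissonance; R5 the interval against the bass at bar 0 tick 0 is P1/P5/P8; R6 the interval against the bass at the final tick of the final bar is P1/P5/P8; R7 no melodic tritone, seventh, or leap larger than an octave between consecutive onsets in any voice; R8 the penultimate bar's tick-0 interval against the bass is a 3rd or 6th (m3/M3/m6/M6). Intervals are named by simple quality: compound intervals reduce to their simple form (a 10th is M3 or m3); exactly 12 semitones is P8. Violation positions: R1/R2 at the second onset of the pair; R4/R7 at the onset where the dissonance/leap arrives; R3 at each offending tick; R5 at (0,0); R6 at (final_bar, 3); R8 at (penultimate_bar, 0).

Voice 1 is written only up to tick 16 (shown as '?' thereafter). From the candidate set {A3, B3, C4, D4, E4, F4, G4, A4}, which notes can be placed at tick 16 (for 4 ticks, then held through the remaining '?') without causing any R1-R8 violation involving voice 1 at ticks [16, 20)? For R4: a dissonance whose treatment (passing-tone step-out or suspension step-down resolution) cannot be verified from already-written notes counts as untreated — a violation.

{A4, C4, F4}

A3: violates R2,R7
B3: violates R4
C4: legal
D4: violates R1,R4
E4: violates R2
F4: legal
G4: violates R4
A4: legal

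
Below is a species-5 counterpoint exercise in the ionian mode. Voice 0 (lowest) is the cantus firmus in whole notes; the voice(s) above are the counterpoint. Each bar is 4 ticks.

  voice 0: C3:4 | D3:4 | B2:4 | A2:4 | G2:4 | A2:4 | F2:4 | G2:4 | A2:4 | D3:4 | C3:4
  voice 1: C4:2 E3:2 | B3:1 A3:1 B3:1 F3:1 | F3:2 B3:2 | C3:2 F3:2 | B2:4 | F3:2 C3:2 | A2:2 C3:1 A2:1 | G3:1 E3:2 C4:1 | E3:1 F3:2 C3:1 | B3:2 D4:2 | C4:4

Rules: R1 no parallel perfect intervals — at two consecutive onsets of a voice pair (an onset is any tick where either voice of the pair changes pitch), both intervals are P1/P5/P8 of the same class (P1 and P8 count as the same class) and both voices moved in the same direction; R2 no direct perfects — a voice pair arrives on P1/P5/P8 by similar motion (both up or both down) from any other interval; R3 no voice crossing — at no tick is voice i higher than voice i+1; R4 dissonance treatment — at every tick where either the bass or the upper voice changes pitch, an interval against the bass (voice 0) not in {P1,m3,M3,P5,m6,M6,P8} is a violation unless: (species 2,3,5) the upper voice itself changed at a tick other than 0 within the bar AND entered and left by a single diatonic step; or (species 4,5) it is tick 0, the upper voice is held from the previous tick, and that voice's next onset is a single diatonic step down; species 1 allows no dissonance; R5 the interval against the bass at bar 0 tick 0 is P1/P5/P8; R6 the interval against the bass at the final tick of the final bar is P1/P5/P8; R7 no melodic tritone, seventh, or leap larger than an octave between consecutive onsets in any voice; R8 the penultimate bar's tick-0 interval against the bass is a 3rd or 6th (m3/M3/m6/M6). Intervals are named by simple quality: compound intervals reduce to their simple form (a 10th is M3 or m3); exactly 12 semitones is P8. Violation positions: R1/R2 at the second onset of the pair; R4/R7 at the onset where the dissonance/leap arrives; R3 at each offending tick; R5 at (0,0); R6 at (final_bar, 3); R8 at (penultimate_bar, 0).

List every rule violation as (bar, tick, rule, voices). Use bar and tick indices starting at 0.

(1, 3, R7, (1,))
(2, 0, R4, (0, 1))
(2, 2, R7, (1,))
(3, 0, R7, (1,))
(4, 0, R7, (1,))
(5, 0, R7, (1,))
(7, 0, R2, (0, 1))
(7, 0, R7, (1,))
(7, 3, R4, (0, 1))
(9, 0, R7, (1,))
(10, 0, R1, (0, 1))

bar 0: v0=C3 v1=C4 downbeat P8
bar 1: v0=D3 v1=B3 downbeat M6
bar 2: v0=B2 v1=F3 downbeat TT
bar 3: v0=A2 v1=C3 downbeat m3
bar 4: v0=G2 v1=B2 downbeat M3
bar 5: v0=A2 v1=F3 downbeat m6
bar 6: v0=F2 v1=A2 downbeat M3
bar 7: v0=G2 v1=G3 downbeat P8
bar 8: v0=A2 v1=E3 downbeat P5
bar 9: v0=D3 v1=B3 downbeat M6
bar 10: v0=C3 v1=C4 downbeat P8
  -> R7 @ bar 1 tick 3 v(1,): B3->F3 leap 6st
  -> R4 @ bar 2 tick 0 v(0, 1): B2/F3 TT untreated
  -> R7 @ bar 2 tick 2 v(1,): F3->B3 leap 6st
  -> R7 @ bar 3 tick 0 v(1,): B3->C3 leap 11st
  -> R7 @ bar 4 tick 0 v(1,): F3->B2 leap 6st
  -> R7 @ bar 5 tick 0 v(1,): B2->F3 leap 6st
  -> R2 @ bar 7 tick 0 v(0, 1): F2/A2 M3 -> G2/G3 P8 similar
  -> R7 @ bar 7 tick 0 v(1,): A2->G3 leap 10st
  -> R4 @ bar 7 tick 3 v(0, 1): G2/C4 P4 untreated
  -> R7 @ bar 9 tick 0 v(1,): C3->B3 leap 11st
  -> R1 @ bar 10 tick 0 v(0, 1): D3/D4 P8 -> C3/C4 P8 similar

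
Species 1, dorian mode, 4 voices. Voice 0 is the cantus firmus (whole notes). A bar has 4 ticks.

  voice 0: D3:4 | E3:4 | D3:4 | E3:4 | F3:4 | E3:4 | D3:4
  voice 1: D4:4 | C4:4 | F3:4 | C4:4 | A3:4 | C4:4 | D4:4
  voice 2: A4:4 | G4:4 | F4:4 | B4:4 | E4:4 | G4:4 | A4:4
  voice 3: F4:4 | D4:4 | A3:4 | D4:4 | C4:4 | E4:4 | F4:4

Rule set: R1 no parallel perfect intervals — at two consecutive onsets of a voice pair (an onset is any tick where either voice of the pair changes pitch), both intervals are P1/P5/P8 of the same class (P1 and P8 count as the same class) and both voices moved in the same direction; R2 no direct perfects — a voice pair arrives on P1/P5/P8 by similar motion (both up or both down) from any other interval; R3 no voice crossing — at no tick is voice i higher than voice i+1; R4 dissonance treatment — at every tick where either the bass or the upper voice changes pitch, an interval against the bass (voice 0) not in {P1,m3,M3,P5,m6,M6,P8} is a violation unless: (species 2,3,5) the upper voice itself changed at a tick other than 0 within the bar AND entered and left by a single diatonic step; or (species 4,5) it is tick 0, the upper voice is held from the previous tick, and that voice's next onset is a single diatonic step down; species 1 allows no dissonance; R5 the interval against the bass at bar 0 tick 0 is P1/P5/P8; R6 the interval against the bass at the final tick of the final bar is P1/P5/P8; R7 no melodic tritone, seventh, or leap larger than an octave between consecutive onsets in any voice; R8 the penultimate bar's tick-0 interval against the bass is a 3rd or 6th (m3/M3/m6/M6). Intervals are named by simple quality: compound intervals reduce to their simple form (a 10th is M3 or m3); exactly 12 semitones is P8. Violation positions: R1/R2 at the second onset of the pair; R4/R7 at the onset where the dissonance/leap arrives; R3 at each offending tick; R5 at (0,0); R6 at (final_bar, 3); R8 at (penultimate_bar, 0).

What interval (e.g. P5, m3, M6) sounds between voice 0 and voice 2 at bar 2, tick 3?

voice 0=D3 voice 2=F4 -> m3

m3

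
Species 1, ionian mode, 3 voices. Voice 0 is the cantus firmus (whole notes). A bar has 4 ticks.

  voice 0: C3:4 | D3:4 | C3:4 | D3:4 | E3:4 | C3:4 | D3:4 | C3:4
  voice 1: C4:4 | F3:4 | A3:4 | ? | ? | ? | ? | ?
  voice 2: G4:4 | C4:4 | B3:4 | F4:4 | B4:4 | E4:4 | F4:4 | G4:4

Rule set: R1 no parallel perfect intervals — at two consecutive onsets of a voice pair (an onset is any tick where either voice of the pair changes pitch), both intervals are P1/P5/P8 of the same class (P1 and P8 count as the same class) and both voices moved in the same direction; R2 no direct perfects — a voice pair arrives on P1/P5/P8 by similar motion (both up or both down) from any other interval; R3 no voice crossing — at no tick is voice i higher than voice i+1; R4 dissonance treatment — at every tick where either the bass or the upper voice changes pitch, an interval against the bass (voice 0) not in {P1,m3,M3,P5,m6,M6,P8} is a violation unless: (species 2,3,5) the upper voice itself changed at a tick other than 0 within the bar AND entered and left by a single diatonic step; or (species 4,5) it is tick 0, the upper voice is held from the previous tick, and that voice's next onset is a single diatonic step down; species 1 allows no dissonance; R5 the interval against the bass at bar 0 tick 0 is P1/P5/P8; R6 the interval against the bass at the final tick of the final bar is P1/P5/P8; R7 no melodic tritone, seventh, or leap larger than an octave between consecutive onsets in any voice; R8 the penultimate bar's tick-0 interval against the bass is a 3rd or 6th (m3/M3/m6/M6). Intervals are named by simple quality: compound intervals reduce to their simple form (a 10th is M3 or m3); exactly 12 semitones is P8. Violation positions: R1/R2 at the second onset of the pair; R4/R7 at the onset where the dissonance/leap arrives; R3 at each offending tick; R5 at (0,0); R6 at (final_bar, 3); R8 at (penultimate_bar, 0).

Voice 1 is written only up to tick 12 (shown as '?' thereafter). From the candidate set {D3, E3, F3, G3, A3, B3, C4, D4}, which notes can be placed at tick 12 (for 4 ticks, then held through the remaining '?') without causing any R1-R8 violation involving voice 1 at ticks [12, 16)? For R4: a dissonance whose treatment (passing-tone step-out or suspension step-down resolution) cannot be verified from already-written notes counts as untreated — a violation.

{A3, B3, D3, F3}

D3: legal
E3: violates R4
F3: legal
G3: violates R4
A3: legal
B3: legal
C4: violates R4
D4: violates R2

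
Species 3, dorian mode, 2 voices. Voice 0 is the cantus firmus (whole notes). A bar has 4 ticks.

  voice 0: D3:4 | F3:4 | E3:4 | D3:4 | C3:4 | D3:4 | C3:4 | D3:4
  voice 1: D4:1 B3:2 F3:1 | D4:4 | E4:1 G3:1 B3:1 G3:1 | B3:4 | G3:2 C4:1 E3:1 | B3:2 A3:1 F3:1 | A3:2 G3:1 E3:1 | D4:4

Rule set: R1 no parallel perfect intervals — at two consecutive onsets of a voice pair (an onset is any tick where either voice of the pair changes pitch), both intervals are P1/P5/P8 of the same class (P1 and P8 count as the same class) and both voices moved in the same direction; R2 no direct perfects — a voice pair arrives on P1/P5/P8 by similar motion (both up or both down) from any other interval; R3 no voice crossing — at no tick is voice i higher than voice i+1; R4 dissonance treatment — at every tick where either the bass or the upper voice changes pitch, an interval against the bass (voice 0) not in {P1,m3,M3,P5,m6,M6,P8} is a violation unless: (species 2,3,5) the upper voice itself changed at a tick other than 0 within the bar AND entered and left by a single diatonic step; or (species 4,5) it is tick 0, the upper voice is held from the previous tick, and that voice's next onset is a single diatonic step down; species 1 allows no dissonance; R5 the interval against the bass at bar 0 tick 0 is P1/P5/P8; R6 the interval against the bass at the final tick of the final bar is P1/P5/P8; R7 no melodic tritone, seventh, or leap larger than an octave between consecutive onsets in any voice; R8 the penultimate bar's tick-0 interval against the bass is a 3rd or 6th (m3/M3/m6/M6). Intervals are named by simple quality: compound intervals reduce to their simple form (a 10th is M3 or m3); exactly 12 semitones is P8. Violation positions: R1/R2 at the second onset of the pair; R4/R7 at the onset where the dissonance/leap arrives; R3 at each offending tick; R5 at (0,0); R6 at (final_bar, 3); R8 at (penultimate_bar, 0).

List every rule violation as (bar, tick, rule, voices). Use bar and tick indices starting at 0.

(0, 3, R7, (1,))
(4, 0, R2, (0, 1))
(7, 0, R2, (0, 1))
(7, 0, R7, (1,))

bar 0: v0=D3 v1=D4 downbeat P8
bar 1: v0=F3 v1=D4 downbeat M6
bar 2: v0=E3 v1=E4 downbeat P8
bar 3: v0=D3 v1=B3 downbeat M6
bar 4: v0=C3 v1=G3 downbeat P5
bar 5: v0=D3 v1=B3 downbeat M6
bar 6: v0=C3 v1=A3 downbeat M6
bar 7: v0=D3 v1=D4 downbeat P8
  -> R7 @ bar 0 tick 3 v(1,): B3->F3 leap 6st
  -> R2 @ bar 4 tick 0 v(0, 1): D3/B3 M6 -> C3/G3 P5 similar
  -> R2 @ bar 7 tick 0 v(0, 1): C3/E3 M3 -> D3/D4 P8 similar
  -> R7 @ bar 7 tick 0 v(1,): E3->D4 leap 10st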